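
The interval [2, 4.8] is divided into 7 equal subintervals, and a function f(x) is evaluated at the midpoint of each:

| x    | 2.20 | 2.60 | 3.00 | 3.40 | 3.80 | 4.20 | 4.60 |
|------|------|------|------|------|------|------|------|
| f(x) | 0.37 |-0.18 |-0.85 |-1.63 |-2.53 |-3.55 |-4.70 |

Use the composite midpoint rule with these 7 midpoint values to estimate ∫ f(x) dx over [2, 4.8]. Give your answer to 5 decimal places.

h = 0.4, n = 7.
h·[y(m₁) + y(m₂) + y(m₃) + y(m₄) + y(m₅) + y(m₆) + y(m₇)] = 0.4·(-13.07) = -5.22800.

-5.22800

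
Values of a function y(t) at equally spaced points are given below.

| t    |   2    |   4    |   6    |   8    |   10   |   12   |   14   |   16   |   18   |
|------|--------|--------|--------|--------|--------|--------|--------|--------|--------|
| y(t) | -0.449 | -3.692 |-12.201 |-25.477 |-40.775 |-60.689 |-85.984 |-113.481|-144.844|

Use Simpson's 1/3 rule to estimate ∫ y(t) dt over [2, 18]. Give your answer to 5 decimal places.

-824.37933

h = 2, n = 8.
(h/3)·[y₀ + 4y₁ + 2y₂ + 4y₃ + 2y₄ + 4y₅ + 2y₆ + 4y₇ + y₈] = 0.666667·(-1236.569) = -824.37933.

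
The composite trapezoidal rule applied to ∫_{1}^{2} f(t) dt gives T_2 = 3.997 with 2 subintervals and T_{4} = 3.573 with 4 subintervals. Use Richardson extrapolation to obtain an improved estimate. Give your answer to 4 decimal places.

R = (4·T_{4} − T_2) / 3 = (4·3.573 − 3.997)/3 = (10.295)/3 = 3.4317.

3.4317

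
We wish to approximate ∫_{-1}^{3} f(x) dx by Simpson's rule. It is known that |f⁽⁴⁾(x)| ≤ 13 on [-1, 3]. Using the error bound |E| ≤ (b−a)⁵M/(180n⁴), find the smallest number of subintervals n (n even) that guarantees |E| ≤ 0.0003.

Need 13312/(180n⁴) ≤ 0.0003.
n⁴ ≥ 13312/(180·0.0003) = 246519 ⇒ n ≥ 22.2824, so the smallest even n is 24. (n must be even for Simpson's rule.)

24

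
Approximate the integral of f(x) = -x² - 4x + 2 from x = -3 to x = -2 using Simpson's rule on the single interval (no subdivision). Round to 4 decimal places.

5.6667

S = (b−a)/6 · [f(-3) + 4f(-2.5) + f(-2)] = 0.166667·[5 + 4·5.75 + 6] = 5.6667.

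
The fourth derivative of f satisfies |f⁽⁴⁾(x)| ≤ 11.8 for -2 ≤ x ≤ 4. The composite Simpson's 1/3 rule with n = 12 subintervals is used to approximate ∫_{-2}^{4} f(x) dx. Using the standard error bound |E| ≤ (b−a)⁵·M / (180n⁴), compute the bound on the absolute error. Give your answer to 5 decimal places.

|E| ≤ (6)⁵·11.8 / (180·12⁴) = 91756.8/3732480 = 0.02458.

0.02458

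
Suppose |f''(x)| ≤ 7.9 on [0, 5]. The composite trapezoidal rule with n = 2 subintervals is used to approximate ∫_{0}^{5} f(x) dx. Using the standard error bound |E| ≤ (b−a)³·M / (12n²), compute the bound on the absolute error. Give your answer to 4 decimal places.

|E| ≤ (5)³·7.9 / (12·2²) = 987.5/48 = 20.5729.

20.5729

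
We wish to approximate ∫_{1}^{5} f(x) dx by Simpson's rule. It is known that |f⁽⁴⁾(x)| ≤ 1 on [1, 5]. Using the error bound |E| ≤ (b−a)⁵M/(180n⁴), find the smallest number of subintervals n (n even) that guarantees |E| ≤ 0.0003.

12

Need 1024/(180n⁴) ≤ 0.0003.
n⁴ ≥ 1024/(180·0.0003) = 18963 ⇒ n ≥ 11.7348, so the smallest even n is 12. (n must be even for Simpson's rule.)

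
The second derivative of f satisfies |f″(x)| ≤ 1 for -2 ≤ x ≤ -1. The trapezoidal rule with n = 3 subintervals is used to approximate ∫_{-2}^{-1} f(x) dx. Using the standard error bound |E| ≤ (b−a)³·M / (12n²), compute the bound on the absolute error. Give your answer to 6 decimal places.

0.009259

|E| ≤ (1)³·1 / (12·3²) = 1/108 = 0.009259.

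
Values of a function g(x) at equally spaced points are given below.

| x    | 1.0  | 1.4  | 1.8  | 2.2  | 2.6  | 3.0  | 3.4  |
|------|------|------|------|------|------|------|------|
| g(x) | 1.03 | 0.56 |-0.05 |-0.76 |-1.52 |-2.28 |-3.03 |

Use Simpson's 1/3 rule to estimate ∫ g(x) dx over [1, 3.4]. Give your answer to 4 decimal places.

-2.0080

h = 0.4, n = 6.
(h/3)·[y₀ + 4y₁ + 2y₂ + 4y₃ + 2y₄ + 4y₅ + y₆] = 0.133333·(-15.06) = -2.0080.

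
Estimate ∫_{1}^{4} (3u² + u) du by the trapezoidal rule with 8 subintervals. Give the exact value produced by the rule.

70.7109375

h = (4 − 1)/8 = 0.375.
Nodes u₀,…,u₈ = 1, 1.375, 1.75, 2.125, 2.5, 2.875, 3.25, 3.625, 4.
f(u) = 3u² + u: f₀=4, f₁=7.046875, f₂=10.9375, f₃=15.671875, f₄=21.25, f₅=27.671875, f₆=34.9375, f₇=43.046875, f₈=52.
(h/2)·[f₀ + 2f₁ + 2f₂ + 2f₃ + 2f₄ + 2f₅ + 2f₆ + 2f₇ + f₈] = 0.1875·(377.125) = 70.7109375.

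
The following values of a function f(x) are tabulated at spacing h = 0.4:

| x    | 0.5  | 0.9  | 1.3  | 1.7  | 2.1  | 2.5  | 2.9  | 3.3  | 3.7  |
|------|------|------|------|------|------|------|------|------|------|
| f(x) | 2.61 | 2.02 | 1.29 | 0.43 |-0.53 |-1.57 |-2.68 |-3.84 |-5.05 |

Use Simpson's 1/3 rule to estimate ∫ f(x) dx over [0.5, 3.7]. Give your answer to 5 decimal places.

-2.41600

h = 0.4, n = 8.
(h/3)·[y₀ + 4y₁ + 2y₂ + 4y₃ + 2y₄ + 4y₅ + 2y₆ + 4y₇ + y₈] = 0.133333·(-18.12) = -2.41600.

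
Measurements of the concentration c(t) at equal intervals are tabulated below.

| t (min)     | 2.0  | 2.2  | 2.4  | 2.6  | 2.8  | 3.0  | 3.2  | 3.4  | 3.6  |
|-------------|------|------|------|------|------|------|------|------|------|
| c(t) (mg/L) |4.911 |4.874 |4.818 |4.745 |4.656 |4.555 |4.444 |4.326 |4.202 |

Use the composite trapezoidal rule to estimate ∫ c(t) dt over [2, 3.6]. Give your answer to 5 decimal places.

7.39490

h = 0.2, n = 8.
(h/2)·[y₀ + 2y₁ + 2y₂ + 2y₃ + 2y₄ + 2y₅ + 2y₆ + 2y₇ + y₈] = 0.1·(73.949) = 7.39490.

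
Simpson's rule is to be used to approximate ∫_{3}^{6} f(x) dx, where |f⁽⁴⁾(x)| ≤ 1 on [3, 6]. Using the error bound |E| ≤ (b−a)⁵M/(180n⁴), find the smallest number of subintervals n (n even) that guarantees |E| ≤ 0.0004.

Need 243/(180n⁴) ≤ 0.0004.
n⁴ ≥ 243/(180·0.0004) = 3375 ⇒ n ≥ 7.6220, so the smallest even n is 8. (n must be even for Simpson's rule.)

8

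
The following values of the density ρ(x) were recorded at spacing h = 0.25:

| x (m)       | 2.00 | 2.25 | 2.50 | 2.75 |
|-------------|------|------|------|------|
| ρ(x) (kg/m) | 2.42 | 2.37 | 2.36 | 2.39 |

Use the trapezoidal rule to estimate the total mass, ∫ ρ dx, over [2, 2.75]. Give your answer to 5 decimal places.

h = 0.25, n = 3.
(h/2)·[y₀ + 2y₁ + 2y₂ + y₃] = 0.125·(14.27) = 1.78375.

1.78375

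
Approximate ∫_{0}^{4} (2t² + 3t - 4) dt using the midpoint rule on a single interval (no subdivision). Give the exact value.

M = (b−a)·f(2) = 4·(10) = 40.

40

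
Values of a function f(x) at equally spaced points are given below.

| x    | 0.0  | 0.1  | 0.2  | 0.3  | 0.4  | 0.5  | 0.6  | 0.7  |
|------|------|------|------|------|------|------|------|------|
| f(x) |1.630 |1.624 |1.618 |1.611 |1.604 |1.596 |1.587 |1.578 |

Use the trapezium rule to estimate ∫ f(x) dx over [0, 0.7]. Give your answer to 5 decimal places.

h = 0.1, n = 7.
(h/2)·[y₀ + 2y₁ + 2y₂ + 2y₃ + 2y₄ + 2y₅ + 2y₆ + y₇] = 0.05·(22.488) = 1.12440.

1.12440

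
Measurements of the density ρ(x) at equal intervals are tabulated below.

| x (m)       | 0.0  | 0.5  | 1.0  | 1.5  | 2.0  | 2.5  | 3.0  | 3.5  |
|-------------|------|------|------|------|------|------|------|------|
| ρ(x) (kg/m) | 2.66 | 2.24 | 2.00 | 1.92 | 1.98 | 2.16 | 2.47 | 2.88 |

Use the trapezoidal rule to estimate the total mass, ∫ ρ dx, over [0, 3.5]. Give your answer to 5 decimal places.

h = 0.5, n = 7.
(h/2)·[y₀ + 2y₁ + 2y₂ + 2y₃ + 2y₄ + 2y₅ + 2y₆ + y₇] = 0.25·(31.08) = 7.77000.

7.77000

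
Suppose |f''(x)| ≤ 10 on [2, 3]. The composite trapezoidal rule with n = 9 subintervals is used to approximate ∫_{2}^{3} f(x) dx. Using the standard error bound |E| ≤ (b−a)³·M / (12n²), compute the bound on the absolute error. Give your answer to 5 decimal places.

|E| ≤ (1)³·10 / (12·9²) = 10/972 = 0.01029.

0.01029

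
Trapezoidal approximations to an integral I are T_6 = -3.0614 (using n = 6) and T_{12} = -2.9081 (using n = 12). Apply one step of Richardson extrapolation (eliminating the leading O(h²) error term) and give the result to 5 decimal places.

-2.85700

R = (4·T_{12} − T_6) / 3 = (4·(-2.9081) − (-3.0614))/3 = (-8.5710)/3 = -2.85700.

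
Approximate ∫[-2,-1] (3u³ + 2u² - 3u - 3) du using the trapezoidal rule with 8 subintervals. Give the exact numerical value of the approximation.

-5.11328125

h = (-1 − (-2))/8 = 0.125.
Nodes u₀,…,u₈ = -2, -1.875, -1.75, -1.625, -1.5, -1.375, -1.25, -1.125, -1.
f(u) = 3u³ + 2u² - 3u - 3: f₀=-13, f₁=-10.119140625, f₂=-7.703125, f₃=-5.716796875, f₄=-4.125, f₅=-2.892578125, f₆=-1.984375, f₇=-1.365234375, f₈=-1.
(h/2)·[f₀ + 2f₁ + 2f₂ + 2f₃ + 2f₄ + 2f₅ + 2f₆ + 2f₇ + f₈] = 0.0625·(-81.8125) = -5.11328125.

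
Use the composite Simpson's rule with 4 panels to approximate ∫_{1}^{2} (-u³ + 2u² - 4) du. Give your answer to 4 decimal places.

-3.0833

h = (2 − 1)/4 = 0.25.
Nodes u₀,…,u₄ = 1, 1.25, 1.5, 1.75, 2.
f(u) = -u³ + 2u² - 4: f₀=-3, f₁=-2.828125, f₂=-2.875, f₃=-3.234375, f₄=-4.
(h/3)·[f₀ + 4f₁ + 2f₂ + 4f₃ + f₄] = 0.083333·(-37) = -3.0833.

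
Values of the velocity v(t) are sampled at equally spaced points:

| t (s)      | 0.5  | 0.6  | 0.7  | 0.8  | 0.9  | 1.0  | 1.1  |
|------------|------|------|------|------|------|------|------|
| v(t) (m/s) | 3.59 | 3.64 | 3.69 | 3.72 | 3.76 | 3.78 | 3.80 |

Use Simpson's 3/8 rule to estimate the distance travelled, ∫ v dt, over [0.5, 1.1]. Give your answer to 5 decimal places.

2.22900

h = 0.1, n = 6.
(3h/8)·[y₀ + 3y₁ + 3y₂ + 2y₃ + 3y₄ + 3y₅ + y₆] = 0.0375·(59.44) = 2.22900.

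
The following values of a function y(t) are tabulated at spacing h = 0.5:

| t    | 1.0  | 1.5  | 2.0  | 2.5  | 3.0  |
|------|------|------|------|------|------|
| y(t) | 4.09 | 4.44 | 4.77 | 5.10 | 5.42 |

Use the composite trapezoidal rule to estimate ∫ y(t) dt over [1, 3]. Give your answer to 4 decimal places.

h = 0.5, n = 4.
(h/2)·[y₀ + 2y₁ + 2y₂ + 2y₃ + y₄] = 0.25·(38.13) = 9.5325.

9.5325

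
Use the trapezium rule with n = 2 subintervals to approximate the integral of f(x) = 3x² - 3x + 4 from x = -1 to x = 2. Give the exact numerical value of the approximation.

h = (2 − (-1))/2 = 1.5.
Nodes x₀,…,x₂ = -1, 0.5, 2.
f(x) = 3x² - 3x + 4: f₀=10, f₁=3.25, f₂=10.
(h/2)·[f₀ + 2f₁ + f₂] = 0.75·(26.5) = 19.875.

19.875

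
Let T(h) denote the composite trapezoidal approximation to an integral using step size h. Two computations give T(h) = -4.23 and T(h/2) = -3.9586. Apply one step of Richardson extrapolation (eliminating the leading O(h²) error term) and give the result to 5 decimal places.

-3.86813

R = (4·T(h/2) − T(h)) / 3 = (4·(-3.9586) − (-4.23))/3 = (-11.6044)/3 = -3.86813.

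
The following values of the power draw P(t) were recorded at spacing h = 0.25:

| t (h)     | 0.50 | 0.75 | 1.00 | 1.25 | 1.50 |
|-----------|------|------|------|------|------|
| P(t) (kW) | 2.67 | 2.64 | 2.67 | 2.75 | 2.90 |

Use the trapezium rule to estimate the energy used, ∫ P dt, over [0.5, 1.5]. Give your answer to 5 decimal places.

h = 0.25, n = 4.
(h/2)·[y₀ + 2y₁ + 2y₂ + 2y₃ + y₄] = 0.125·(21.69) = 2.71125.

2.71125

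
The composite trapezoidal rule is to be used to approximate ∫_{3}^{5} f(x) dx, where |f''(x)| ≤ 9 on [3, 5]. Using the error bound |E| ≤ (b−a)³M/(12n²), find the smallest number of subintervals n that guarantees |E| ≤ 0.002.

Need 72/(12n²) ≤ 0.002.
n² ≥ 72/(12·0.002) = 3000 ⇒ n ≥ 54.7723, so the smallest n is 55.

55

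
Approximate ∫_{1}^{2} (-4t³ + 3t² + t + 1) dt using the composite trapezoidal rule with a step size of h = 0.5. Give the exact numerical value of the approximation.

h = (2 − 1)/2 = 0.5.
Nodes t₀,…,t₂ = 1, 1.5, 2.
f(t) = -4t³ + 3t² + t + 1: f₀=1, f₁=-4.25, f₂=-17.
(h/2)·[f₀ + 2f₁ + f₂] = 0.25·(-24.5) = -6.125.

-6.125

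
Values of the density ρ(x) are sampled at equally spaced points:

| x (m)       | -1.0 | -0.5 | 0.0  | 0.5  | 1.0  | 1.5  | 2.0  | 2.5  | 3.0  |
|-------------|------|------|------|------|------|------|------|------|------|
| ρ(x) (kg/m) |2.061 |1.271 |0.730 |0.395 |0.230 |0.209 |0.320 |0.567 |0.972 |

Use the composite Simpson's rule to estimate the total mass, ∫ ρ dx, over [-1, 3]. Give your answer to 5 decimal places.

2.56017

h = 0.5, n = 8.
(h/3)·[y₀ + 4y₁ + 2y₂ + 4y₃ + 2y₄ + 4y₅ + 2y₆ + 4y₇ + y₈] = 0.166667·(15.361) = 2.56017.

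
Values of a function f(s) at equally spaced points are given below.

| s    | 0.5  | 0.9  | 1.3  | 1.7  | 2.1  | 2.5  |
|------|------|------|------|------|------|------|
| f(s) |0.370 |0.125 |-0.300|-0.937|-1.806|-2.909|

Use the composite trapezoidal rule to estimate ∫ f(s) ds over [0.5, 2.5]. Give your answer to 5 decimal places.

h = 0.4, n = 5.
(h/2)·[y₀ + 2y₁ + 2y₂ + 2y₃ + 2y₄ + y₅] = 0.2·(-8.375) = -1.67500.

-1.67500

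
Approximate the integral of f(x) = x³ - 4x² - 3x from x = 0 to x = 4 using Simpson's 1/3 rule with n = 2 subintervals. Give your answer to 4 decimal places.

-45.3333

h = (4 − 0)/2 = 2.
Nodes x₀,…,x₂ = 0, 2, 4.
f(x) = x³ - 4x² - 3x: f₀=0, f₁=-14, f₂=-12.
(h/3)·[f₀ + 4f₁ + f₂] = 0.666667·(-68) = -45.3333.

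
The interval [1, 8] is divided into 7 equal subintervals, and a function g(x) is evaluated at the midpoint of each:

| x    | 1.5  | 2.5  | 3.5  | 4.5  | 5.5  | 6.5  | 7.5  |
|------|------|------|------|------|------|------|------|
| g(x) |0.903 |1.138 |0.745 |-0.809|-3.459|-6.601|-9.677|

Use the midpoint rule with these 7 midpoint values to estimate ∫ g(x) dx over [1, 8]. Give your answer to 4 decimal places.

h = 1, n = 7.
h·[y(m₁) + y(m₂) + y(m₃) + y(m₄) + y(m₅) + y(m₆) + y(m₇)] = 1·(-17.760) = -17.7600.

-17.7600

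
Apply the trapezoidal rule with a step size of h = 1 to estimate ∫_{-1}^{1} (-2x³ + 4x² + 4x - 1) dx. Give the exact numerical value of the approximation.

h = (1 − (-1))/2 = 1.
Nodes x₀,…,x₂ = -1, 0, 1.
f(x) = -2x³ + 4x² + 4x - 1: f₀=1, f₁=-1, f₂=5.
(h/2)·[f₀ + 2f₁ + f₂] = 0.5·(4) = 2.

2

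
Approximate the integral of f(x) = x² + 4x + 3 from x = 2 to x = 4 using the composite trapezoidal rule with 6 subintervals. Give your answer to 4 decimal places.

h = (4 − 2)/6 = 0.333333.
Nodes x₀,…,x₆ = 2, 2.333333, 2.666667, 3, 3.333333, 3.666667, 4.
f(x) = x² + 4x + 3: f₀=15, f₁=17.777778, f₂=20.777778, f₃=24, f₄=27.444444, f₅=31.111111, f₆=35.
(h/2)·[f₀ + 2f₁ + 2f₂ + 2f₃ + 2f₄ + 2f₅ + f₆] = 0.166667·(292.222222) = 48.7037.

48.7037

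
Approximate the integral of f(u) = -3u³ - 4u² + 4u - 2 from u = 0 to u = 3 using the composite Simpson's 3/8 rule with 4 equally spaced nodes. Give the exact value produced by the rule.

-84.75

h = (3 − 0)/3 = 1.
Nodes u₀,…,u₃ = 0, 1, 2, 3.
f(u) = -3u³ - 4u² + 4u - 2: f₀=-2, f₁=-5, f₂=-34, f₃=-107.
(3h/8)·[f₀ + 3f₁ + 3f₂ + f₃] = 0.375·(-226) = -84.75.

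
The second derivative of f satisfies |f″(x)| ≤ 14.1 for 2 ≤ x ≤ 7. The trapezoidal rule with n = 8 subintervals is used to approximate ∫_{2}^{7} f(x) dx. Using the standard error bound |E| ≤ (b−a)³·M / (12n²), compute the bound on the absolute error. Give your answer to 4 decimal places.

|E| ≤ (5)³·14.1 / (12·8²) = 1762.5/768 = 2.2949.

2.2949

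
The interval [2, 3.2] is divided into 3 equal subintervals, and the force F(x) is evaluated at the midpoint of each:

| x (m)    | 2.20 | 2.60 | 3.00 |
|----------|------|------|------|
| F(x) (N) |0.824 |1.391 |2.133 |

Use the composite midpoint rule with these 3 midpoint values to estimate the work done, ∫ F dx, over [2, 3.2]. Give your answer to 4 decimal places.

h = 0.4, n = 3.
h·[y(m₁) + y(m₂) + y(m₃)] = 0.4·(4.348) = 1.7392.

1.7392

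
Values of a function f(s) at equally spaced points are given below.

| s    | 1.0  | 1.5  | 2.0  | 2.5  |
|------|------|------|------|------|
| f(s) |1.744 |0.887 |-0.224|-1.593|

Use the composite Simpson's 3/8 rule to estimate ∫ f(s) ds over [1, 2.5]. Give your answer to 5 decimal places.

h = 0.5, n = 3.
(3h/8)·[y₀ + 3y₁ + 3y₂ + y₃] = 0.1875·(2.140) = 0.40125.

0.40125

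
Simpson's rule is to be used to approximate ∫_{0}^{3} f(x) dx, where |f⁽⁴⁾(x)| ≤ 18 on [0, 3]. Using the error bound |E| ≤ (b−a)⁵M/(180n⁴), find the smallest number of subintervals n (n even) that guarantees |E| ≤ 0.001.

Need 4374/(180n⁴) ≤ 0.001.
n⁴ ≥ 4374/(180·0.001) = 24300 ⇒ n ≥ 12.4854, so the smallest even n is 14. (n must be even for Simpson's rule.)

14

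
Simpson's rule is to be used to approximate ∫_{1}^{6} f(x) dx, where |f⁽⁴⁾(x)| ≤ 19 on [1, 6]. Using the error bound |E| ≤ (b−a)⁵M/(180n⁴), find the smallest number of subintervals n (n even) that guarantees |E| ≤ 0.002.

Need 59375/(180n⁴) ≤ 0.002.
n⁴ ≥ 59375/(180·0.002) = 164931 ⇒ n ≥ 20.1523, so the smallest even n is 22. (n must be even for Simpson's rule.)

22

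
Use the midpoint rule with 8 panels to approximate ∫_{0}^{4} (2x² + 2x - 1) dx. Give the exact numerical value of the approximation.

54.5

h = (4 − 0)/8 = 0.5.
Midpoints m₁,…,m₈ = 0.25, 0.75, 1.25, 1.75, 2.25, 2.75, 3.25, 3.75.
f(m₁)=-0.375, f(m₂)=1.625, f(m₃)=4.625, f(m₄)=8.625, f(m₅)=13.625, f(m₆)=19.625, f(m₇)=26.625, f(m₈)=34.625.
h·[f(m₁) + f(m₂) + f(m₃) + f(m₄) + f(m₅) + f(m₆) + f(m₇) + f(m₈)] = 0.5·(109) = 54.5.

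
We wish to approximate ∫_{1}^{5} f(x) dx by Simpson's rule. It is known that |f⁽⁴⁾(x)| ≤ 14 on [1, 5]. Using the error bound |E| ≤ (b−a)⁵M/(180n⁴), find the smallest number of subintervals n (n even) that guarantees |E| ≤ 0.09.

Need 14336/(180n⁴) ≤ 0.09.
n⁴ ≥ 14336/(180·0.09) = 884.938 ⇒ n ≥ 5.4542, so the smallest even n is 6. (n must be even for Simpson's rule.)

6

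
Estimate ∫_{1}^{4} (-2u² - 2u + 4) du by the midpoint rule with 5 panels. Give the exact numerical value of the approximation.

-44.82

h = (4 − 1)/5 = 0.6.
Midpoints m₁,…,m₅ = 1.3, 1.9, 2.5, 3.1, 3.7.
f(m₁)=-1.98, f(m₂)=-7.02, f(m₃)=-13.5, f(m₄)=-21.42, f(m₅)=-30.78.
h·[f(m₁) + f(m₂) + f(m₃) + f(m₄) + f(m₅)] = 0.6·(-74.7) = -44.82.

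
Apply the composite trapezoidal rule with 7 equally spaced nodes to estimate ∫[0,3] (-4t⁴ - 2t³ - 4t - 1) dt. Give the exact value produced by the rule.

-266

h = (3 − 0)/6 = 0.5.
Nodes t₀,…,t₆ = 0, 0.5, 1, 1.5, 2, 2.5, 3.
f(t) = -4t⁴ - 2t³ - 4t - 1: f₀=-1, f₁=-3.5, f₂=-11, f₃=-34, f₄=-89, f₅=-198.5, f₆=-391.
(h/2)·[f₀ + 2f₁ + 2f₂ + 2f₃ + 2f₄ + 2f₅ + f₆] = 0.25·(-1064) = -266.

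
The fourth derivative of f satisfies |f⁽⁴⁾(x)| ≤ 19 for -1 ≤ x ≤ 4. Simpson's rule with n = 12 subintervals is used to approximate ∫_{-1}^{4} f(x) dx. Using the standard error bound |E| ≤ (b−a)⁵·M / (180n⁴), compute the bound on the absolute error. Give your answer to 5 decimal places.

|E| ≤ (5)⁵·19 / (180·12⁴) = 59375/3732480 = 0.01591.

0.01591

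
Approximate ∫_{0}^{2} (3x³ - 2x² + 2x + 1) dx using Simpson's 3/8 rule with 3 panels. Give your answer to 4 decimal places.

h = (2 − 0)/3 = 0.666667.
Nodes x₀,…,x₃ = 0, 0.666667, 1.333333, 2.
f(x) = 3x³ - 2x² + 2x + 1: f₀=1, f₁=2.333333, f₂=7.222222, f₃=21.
(3h/8)·[f₀ + 3f₁ + 3f₂ + f₃] = 0.25·(50.666667) = 12.6667.

12.6667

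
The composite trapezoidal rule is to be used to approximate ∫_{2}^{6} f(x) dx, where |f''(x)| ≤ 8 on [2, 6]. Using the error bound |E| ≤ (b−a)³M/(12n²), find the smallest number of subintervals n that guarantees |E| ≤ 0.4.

Need 512/(12n²) ≤ 0.4.
n² ≥ 512/(12·0.4) = 106.667 ⇒ n ≥ 10.3280, so the smallest n is 11.

11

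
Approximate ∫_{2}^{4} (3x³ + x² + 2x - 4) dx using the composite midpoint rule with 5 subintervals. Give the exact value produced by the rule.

h = (4 − 2)/5 = 0.4.
Midpoints m₁,…,m₅ = 2.2, 2.6, 3, 3.4, 3.8.
f(m₁)=37.184, f(m₂)=60.688, f(m₃)=92, f(m₄)=132.272, f(m₅)=182.656.
h·[f(m₁) + f(m₂) + f(m₃) + f(m₄) + f(m₅)] = 0.4·(504.8) = 201.92.

201.92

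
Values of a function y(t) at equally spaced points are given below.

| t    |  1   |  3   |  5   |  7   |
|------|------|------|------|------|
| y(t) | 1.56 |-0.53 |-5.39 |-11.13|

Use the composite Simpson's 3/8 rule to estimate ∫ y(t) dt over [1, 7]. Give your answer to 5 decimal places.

-20.49750

h = 2, n = 3.
(3h/8)·[y₀ + 3y₁ + 3y₂ + y₃] = 0.75·(-27.33) = -20.49750.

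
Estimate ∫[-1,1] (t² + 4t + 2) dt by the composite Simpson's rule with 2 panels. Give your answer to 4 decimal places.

h = (1 − (-1))/2 = 1.
Nodes t₀,…,t₂ = -1, 0, 1.
f(t) = t² + 4t + 2: f₀=-1, f₁=2, f₂=7.
(h/3)·[f₀ + 4f₁ + f₂] = 0.333333·(14) = 4.6667.

4.6667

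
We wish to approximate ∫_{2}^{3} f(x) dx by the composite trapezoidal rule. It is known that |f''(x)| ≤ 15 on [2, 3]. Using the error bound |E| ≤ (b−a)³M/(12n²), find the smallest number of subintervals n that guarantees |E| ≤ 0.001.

Need 15/(12n²) ≤ 0.001.
n² ≥ 15/(12·0.001) = 1250 ⇒ n ≥ 35.3553, so the smallest n is 36.

36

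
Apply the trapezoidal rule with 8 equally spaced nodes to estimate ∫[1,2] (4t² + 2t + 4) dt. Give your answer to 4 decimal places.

h = (2 − 1)/7 = 0.142857.
Nodes t₀,…,t₇ = 1, 1.142857, 1.285714, 1.428571, 1.571429, 1.714286, 1.857143, 2.
f(t) = 4t² + 2t + 4: f₀=10, f₁=11.510204, f₂=13.183673, f₃=15.020408, f₄=17.020408, f₅=19.183673, f₆=21.510204, f₇=24.
(h/2)·[f₀ + 2f₁ + 2f₂ + 2f₃ + 2f₄ + 2f₅ + 2f₆ + f₇] = 0.071429·(228.857143) = 16.3469.

16.3469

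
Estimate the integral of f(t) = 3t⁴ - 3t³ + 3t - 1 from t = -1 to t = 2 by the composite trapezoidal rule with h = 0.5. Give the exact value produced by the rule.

h = (2 − (-1))/6 = 0.5.
Nodes t₀,…,t₆ = -1, -0.5, 0, 0.5, 1, 1.5, 2.
f(t) = 3t⁴ - 3t³ + 3t - 1: f₀=2, f₁=-1.9375, f₂=-1, f₃=0.3125, f₄=2, f₅=8.5625, f₆=29.
(h/2)·[f₀ + 2f₁ + 2f₂ + 2f₃ + 2f₄ + 2f₅ + f₆] = 0.25·(46.875) = 11.71875.

11.71875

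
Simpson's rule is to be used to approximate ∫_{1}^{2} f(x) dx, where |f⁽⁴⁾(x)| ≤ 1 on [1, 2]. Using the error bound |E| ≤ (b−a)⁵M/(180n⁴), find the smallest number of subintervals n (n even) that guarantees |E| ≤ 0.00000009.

Need 1/(180n⁴) ≤ 0.00000009.
n⁴ ≥ 1/(180·0.00000009) = 61728.4 ⇒ n ≥ 15.7624, so the smallest even n is 16. (n must be even for Simpson's rule.)

16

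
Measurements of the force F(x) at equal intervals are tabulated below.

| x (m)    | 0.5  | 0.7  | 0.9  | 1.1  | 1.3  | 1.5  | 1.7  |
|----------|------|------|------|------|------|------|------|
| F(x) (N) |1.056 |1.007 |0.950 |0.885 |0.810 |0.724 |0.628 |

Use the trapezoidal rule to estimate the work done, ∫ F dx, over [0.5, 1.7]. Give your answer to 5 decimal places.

1.04360

h = 0.2, n = 6.
(h/2)·[y₀ + 2y₁ + 2y₂ + 2y₃ + 2y₄ + 2y₅ + y₆] = 0.1·(10.436) = 1.04360.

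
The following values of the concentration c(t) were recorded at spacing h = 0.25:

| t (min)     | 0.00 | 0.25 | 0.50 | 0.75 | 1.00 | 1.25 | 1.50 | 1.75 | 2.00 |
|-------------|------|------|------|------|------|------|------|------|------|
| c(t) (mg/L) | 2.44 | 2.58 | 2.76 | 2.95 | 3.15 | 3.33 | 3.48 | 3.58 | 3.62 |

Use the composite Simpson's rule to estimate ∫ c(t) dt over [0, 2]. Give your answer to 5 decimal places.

6.21667

h = 0.25, n = 8.
(h/3)·[y₀ + 4y₁ + 2y₂ + 4y₃ + 2y₄ + 4y₅ + 2y₆ + 4y₇ + y₈] = 0.083333·(74.60) = 6.21667.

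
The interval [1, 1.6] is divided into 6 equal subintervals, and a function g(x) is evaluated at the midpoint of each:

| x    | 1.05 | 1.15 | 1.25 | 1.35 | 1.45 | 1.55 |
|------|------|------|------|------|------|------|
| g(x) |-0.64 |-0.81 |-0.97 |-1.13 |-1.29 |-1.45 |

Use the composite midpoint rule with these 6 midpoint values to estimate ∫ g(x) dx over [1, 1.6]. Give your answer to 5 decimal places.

h = 0.1, n = 6.
h·[y(m₁) + y(m₂) + y(m₃) + y(m₄) + y(m₅) + y(m₆)] = 0.1·(-6.29) = -0.62900.

-0.62900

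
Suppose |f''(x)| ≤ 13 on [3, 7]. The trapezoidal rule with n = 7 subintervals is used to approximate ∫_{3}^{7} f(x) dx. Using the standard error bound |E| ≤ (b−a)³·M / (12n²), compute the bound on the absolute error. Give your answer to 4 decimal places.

1.4150

|E| ≤ (4)³·13 / (12·7²) = 832/588 = 1.4150.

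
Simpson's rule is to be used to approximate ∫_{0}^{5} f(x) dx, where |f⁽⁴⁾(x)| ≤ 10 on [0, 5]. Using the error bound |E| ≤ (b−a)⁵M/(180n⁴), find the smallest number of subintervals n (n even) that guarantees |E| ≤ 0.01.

Need 31250/(180n⁴) ≤ 0.01.
n⁴ ≥ 31250/(180·0.01) = 17361.1 ⇒ n ≥ 11.4787, so the smallest even n is 12. (n must be even for Simpson's rule.)

12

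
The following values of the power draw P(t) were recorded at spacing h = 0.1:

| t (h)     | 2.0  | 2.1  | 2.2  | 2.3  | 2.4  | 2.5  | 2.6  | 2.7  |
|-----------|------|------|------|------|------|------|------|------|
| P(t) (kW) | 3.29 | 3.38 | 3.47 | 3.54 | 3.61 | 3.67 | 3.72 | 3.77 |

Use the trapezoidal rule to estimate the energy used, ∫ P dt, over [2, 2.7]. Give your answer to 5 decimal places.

2.49200

h = 0.1, n = 7.
(h/2)·[y₀ + 2y₁ + 2y₂ + 2y₃ + 2y₄ + 2y₅ + 2y₆ + y₇] = 0.05·(49.84) = 2.49200.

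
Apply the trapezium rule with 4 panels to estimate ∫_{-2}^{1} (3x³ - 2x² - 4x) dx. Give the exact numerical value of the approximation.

-13.078125

h = (1 − (-2))/4 = 0.75.
Nodes x₀,…,x₄ = -2, -1.25, -0.5, 0.25, 1.
f(x) = 3x³ - 2x² - 4x: f₀=-24, f₁=-3.984375, f₂=1.125, f₃=-1.078125, f₄=-3.
(h/2)·[f₀ + 2f₁ + 2f₂ + 2f₃ + f₄] = 0.375·(-34.875) = -13.078125.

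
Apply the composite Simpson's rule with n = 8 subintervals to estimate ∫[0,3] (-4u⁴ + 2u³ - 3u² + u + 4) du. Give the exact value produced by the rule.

h = (3 − 0)/8 = 0.375.
Nodes u₀,…,u₈ = 0, 0.375, 0.75, 1.125, 1.5, 1.875, 2.25, 2.625, 3.
f(u) = -4u⁴ + 2u³ - 3u² + u + 4: f₀=4, f₁=3.9794921875, f₂=2.640625, f₃=-2.2314453125, f₄=-14.75, f₅=-40.9267578125, f₆=-88.671875, f₇=-167.7939453125, f₈=-290.
(h/3)·[f₀ + 4f₁ + 2f₂ + 4f₃ + 2f₄ + 4f₅ + 2f₆ + 4f₇ + f₈] = 0.125·(-1315.453125) = -164.431640625.

-164.431640625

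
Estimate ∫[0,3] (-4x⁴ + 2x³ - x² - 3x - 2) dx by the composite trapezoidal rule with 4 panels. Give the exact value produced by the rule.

-200.2734375

h = (3 − 0)/4 = 0.75.
Nodes x₀,…,x₄ = 0, 0.75, 1.5, 2.25, 3.
f(x) = -4x⁴ + 2x³ - x² - 3x - 2: f₀=-2, f₁=-5.234375, f₂=-22.25, f₃=-93.546875, f₄=-290.
(h/2)·[f₀ + 2f₁ + 2f₂ + 2f₃ + f₄] = 0.375·(-534.0625) = -200.2734375.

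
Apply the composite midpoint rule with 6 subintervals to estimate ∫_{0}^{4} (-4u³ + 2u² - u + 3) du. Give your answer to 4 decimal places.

-206.0741

h = (4 − 0)/6 = 0.666667.
Midpoints m₁,…,m₆ = 0.333333, 1, 1.666667, 2.333333, 3, 3.666667.
f(m₁)=2.740741, f(m₂)=0, f(m₃)=-11.629630, f(m₄)=-39.259259, f(m₅)=-90, f(m₆)=-170.962963.
h·[f(m₁) + f(m₂) + f(m₃) + f(m₄) + f(m₅) + f(m₆)] = 0.666667·(-309.111111) = -206.0741.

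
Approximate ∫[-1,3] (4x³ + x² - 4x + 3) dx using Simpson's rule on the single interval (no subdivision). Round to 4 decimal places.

S = (b−a)/6 · [f(-1) + 4f(1) + f(3)] = 0.666667·[4 + 4·4 + 108] = 85.3333.

85.3333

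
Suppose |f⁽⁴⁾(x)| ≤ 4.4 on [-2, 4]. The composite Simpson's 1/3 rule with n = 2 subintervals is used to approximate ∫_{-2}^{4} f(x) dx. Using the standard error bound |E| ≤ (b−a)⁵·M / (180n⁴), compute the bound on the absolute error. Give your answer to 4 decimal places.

11.8800

|E| ≤ (6)⁵·4.4 / (180·2⁴) = 34214.4/2880 = 11.8800.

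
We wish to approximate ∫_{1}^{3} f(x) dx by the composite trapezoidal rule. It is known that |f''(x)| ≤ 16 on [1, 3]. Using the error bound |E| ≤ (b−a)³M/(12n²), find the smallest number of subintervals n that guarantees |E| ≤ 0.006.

43

Need 128/(12n²) ≤ 0.006.
n² ≥ 128/(12·0.006) = 1777.78 ⇒ n ≥ 42.1637, so the smallest n is 43.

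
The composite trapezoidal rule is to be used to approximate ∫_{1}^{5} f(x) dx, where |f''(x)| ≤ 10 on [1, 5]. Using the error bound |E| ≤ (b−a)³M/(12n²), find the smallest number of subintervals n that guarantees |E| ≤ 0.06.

Need 640/(12n²) ≤ 0.06.
n² ≥ 640/(12·0.06) = 888.889 ⇒ n ≥ 29.8142, so the smallest n is 30.

30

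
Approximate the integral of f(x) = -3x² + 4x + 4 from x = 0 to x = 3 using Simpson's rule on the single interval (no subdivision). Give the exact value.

S = (b−a)/6 · [f(0) + 4f(1.5) + f(3)] = 0.5·[4 + 4·3.25 + (-11)] = 3.

3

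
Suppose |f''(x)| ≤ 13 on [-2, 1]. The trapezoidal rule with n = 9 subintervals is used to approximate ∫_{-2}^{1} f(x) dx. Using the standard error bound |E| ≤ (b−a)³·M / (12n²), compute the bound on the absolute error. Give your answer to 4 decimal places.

|E| ≤ (3)³·13 / (12·9²) = 351/972 = 0.3611.

0.3611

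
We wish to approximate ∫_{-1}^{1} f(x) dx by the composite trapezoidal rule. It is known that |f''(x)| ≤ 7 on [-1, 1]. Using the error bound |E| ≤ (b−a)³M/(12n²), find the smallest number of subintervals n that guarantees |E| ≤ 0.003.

Need 56/(12n²) ≤ 0.003.
n² ≥ 56/(12·0.003) = 1555.56 ⇒ n ≥ 39.4405, so the smallest n is 40.

40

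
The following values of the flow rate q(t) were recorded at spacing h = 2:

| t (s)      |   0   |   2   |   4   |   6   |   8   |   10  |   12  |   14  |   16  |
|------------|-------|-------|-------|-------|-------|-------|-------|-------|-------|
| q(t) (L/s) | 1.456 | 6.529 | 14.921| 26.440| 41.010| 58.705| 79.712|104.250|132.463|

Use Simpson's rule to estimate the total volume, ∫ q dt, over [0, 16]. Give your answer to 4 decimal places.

h = 2, n = 8.
(h/3)·[y₀ + 4y₁ + 2y₂ + 4y₃ + 2y₄ + 4y₅ + 2y₆ + 4y₇ + y₈] = 0.666667·(1188.901) = 792.6007.

792.6007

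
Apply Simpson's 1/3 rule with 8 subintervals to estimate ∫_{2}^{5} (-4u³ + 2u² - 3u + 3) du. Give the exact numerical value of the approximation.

h = (5 − 2)/8 = 0.375.
Nodes u₀,…,u₈ = 2, 2.375, 2.75, 3.125, 3.5, 3.875, 4.25, 4.625, 5.
f(u) = -4u³ + 2u² - 3u + 3: f₀=-27, f₁=-46.4296875, f₂=-73.3125, f₃=-108.9140625, f₄=-154.5, f₅=-211.3359375, f₆=-280.6875, f₇=-363.8203125, f₈=-462.
(h/3)·[f₀ + 4f₁ + 2f₂ + 4f₃ + 2f₄ + 4f₅ + 2f₆ + 4f₇ + f₈] = 0.125·(-4428) = -553.5.

-553.5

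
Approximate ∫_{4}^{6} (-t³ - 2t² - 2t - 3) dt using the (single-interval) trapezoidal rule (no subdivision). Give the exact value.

T = (b−a)/2 · [f(4) + f(6)] = 1·[(-107) + (-303)] = -410.

-410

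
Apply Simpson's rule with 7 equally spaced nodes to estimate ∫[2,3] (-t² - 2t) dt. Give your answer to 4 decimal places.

-11.3333

h = (3 − 2)/6 = 0.166667.
Nodes t₀,…,t₆ = 2, 2.166667, 2.333333, 2.5, 2.666667, 2.833333, 3.
f(t) = -t² - 2t: f₀=-8, f₁=-9.027778, f₂=-10.111111, f₃=-11.25, f₄=-12.444444, f₅=-13.694444, f₆=-15.
(h/3)·[f₀ + 4f₁ + 2f₂ + 4f₃ + 2f₄ + 4f₅ + f₆] = 0.055556·(-204) = -11.3333.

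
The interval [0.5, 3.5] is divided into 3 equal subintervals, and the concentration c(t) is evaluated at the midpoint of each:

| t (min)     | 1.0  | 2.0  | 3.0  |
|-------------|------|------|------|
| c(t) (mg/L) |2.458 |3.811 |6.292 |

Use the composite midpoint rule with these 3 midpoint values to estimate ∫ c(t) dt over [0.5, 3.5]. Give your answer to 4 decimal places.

h = 1, n = 3.
h·[y(m₁) + y(m₂) + y(m₃)] = 1·(12.561) = 12.5610.

12.5610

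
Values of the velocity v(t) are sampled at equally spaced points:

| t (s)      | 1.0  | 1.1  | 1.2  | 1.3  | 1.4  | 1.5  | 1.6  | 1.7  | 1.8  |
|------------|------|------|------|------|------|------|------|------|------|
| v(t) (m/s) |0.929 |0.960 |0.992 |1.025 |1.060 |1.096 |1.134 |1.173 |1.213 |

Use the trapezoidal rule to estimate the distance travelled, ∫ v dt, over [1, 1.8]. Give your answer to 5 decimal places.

0.85110

h = 0.1, n = 8.
(h/2)·[y₀ + 2y₁ + 2y₂ + 2y₃ + 2y₄ + 2y₅ + 2y₆ + 2y₇ + y₈] = 0.05·(17.022) = 0.85110.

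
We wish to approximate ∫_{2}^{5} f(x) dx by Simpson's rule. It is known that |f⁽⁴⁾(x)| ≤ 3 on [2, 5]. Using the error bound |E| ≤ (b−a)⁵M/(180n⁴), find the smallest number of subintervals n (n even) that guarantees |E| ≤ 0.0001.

16

Need 729/(180n⁴) ≤ 0.0001.
n⁴ ≥ 729/(180·0.0001) = 40500 ⇒ n ≥ 14.1861, so the smallest even n is 16. (n must be even for Simpson's rule.)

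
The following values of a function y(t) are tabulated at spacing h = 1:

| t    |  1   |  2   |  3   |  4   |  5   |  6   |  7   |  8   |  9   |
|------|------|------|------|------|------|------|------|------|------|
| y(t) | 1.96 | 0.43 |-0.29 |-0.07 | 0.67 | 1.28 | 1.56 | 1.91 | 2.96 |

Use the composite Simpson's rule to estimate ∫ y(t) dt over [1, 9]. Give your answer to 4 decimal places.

7.6667

h = 1, n = 8.
(h/3)·[y₀ + 4y₁ + 2y₂ + 4y₃ + 2y₄ + 4y₅ + 2y₆ + 4y₇ + y₈] = 0.333333·(23.00) = 7.6667.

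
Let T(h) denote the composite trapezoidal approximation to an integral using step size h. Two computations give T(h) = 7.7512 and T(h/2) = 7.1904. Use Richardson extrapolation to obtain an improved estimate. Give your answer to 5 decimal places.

R = (4·T(h/2) − T(h)) / 3 = (4·7.1904 − 7.7512)/3 = (21.0104)/3 = 7.00347.

7.00347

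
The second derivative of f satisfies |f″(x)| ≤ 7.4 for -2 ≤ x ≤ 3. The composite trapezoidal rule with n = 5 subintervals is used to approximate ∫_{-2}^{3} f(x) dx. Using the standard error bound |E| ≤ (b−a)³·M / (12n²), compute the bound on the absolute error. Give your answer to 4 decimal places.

3.0833

|E| ≤ (5)³·7.4 / (12·5²) = 925/300 = 3.0833.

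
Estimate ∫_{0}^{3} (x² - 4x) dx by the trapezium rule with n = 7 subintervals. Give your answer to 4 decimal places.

-8.9082

h = (3 − 0)/7 = 0.428571.
Nodes x₀,…,x₇ = 0, 0.428571, 0.857143, 1.285714, 1.714286, 2.142857, 2.571429, 3.
f(x) = x² - 4x: f₀=0, f₁=-1.530612, f₂=-2.693878, f₃=-3.489796, f₄=-3.918367, f₅=-3.979592, f₆=-3.673469, f₇=-3.
(h/2)·[f₀ + 2f₁ + 2f₂ + 2f₃ + 2f₄ + 2f₅ + 2f₆ + f₇] = 0.214286·(-41.571429) = -8.9082.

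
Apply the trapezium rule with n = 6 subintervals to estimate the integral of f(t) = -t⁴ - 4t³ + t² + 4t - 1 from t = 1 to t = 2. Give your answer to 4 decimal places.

-14.0102

h = (2 − 1)/6 = 0.166667.
Nodes t₀,…,t₆ = 1, 1.166667, 1.333333, 1.5, 1.666667, 1.833333, 2.
f(t) = -t⁴ - 4t³ + t² + 4t - 1: f₀=-1, f₁=-3.176698, f₂=-6.530864, f₃=-11.3125, f₄=-17.790123, f₅=-26.250772, f₆=-37.
(h/2)·[f₀ + 2f₁ + 2f₂ + 2f₃ + 2f₄ + 2f₅ + f₆] = 0.083333·(-168.121914) = -14.0102.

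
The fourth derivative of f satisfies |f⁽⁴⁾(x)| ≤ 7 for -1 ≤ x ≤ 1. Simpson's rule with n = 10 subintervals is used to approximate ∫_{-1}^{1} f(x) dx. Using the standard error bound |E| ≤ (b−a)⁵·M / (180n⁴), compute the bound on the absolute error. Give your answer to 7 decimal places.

|E| ≤ (2)⁵·7 / (180·10⁴) = 224/1800000 = 0.0001244.

0.0001244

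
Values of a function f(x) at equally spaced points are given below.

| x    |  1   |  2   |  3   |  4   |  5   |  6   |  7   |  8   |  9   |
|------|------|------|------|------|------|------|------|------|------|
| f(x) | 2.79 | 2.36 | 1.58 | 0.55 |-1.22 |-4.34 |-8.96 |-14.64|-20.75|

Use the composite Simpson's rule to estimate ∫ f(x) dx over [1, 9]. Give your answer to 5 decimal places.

-33.14667

h = 1, n = 8.
(h/3)·[y₀ + 4y₁ + 2y₂ + 4y₃ + 2y₄ + 4y₅ + 2y₆ + 4y₇ + y₈] = 0.333333·(-99.44) = -33.14667.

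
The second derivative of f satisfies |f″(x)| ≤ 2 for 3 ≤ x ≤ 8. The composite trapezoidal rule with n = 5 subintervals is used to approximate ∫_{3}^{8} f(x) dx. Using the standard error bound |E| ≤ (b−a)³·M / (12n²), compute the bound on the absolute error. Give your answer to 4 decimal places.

|E| ≤ (5)³·2 / (12·5²) = 250/300 = 0.8333.

0.8333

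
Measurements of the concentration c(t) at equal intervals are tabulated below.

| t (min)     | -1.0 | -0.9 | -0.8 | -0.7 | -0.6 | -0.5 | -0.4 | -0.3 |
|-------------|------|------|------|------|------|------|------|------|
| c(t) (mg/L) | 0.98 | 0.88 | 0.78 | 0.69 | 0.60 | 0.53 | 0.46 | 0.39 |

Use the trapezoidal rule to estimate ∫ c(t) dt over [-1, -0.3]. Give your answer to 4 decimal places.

h = 0.1, n = 7.
(h/2)·[y₀ + 2y₁ + 2y₂ + 2y₃ + 2y₄ + 2y₅ + 2y₆ + y₇] = 0.05·(9.25) = 0.4625.

0.4625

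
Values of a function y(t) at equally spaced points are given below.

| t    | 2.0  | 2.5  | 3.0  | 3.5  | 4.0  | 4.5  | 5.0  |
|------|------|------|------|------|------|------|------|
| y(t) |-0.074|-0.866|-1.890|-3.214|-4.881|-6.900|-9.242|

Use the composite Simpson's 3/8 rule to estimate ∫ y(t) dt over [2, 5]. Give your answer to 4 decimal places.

-11.1291

h = 0.5, n = 6.
(3h/8)·[y₀ + 3y₁ + 3y₂ + 2y₃ + 3y₄ + 3y₅ + y₆] = 0.1875·(-59.355) = -11.1291.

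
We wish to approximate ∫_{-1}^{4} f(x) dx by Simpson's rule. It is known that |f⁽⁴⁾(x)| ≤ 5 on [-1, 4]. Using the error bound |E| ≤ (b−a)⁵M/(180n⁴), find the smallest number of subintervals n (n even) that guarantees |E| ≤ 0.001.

18

Need 15625/(180n⁴) ≤ 0.001.
n⁴ ≥ 15625/(180·0.001) = 86805.6 ⇒ n ≥ 17.1647, so the smallest even n is 18. (n must be even for Simpson's rule.)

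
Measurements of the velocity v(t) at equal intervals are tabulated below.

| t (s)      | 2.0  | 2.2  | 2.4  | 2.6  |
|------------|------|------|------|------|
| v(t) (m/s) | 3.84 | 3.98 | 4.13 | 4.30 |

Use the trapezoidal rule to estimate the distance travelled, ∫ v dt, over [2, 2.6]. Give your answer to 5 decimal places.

2.43600

h = 0.2, n = 3.
(h/2)·[y₀ + 2y₁ + 2y₂ + y₃] = 0.1·(24.36) = 2.43600.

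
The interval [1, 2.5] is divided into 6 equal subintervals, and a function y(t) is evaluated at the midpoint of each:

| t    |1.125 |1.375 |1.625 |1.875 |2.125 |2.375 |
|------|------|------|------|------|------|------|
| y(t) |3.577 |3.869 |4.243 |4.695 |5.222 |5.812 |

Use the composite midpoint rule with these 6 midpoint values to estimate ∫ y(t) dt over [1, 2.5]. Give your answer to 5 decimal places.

h = 0.25, n = 6.
h·[y(m₁) + y(m₂) + y(m₃) + y(m₄) + y(m₅) + y(m₆)] = 0.25·(27.418) = 6.85450.

6.85450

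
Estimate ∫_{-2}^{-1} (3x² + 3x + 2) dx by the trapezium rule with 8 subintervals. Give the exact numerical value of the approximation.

h = (-1 − (-2))/8 = 0.125.
Nodes x₀,…,x₈ = -2, -1.875, -1.75, -1.625, -1.5, -1.375, -1.25, -1.125, -1.
f(x) = 3x² + 3x + 2: f₀=8, f₁=6.921875, f₂=5.9375, f₃=5.046875, f₄=4.25, f₅=3.546875, f₆=2.9375, f₇=2.421875, f₈=2.
(h/2)·[f₀ + 2f₁ + 2f₂ + 2f₃ + 2f₄ + 2f₅ + 2f₆ + 2f₇ + f₈] = 0.0625·(72.125) = 4.5078125.

4.5078125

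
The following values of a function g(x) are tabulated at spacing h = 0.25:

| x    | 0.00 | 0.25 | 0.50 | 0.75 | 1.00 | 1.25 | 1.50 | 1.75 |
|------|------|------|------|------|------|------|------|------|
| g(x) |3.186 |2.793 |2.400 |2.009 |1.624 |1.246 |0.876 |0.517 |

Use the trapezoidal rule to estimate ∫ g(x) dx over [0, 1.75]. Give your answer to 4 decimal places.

h = 0.25, n = 7.
(h/2)·[y₀ + 2y₁ + 2y₂ + 2y₃ + 2y₄ + 2y₅ + 2y₆ + y₇] = 0.125·(25.599) = 3.1999.

3.1999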